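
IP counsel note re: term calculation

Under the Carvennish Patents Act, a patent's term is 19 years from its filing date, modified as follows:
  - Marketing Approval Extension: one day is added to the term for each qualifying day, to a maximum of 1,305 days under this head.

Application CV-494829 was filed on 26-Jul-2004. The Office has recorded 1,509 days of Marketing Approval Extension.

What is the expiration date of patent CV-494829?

Base term: filing date + 19 years → 26 July 2023.
Marketing Approval Extension: 1509 days claimed exceeds the 1305-day cap, so +1305 days → 20 February 2027.

2027-02-20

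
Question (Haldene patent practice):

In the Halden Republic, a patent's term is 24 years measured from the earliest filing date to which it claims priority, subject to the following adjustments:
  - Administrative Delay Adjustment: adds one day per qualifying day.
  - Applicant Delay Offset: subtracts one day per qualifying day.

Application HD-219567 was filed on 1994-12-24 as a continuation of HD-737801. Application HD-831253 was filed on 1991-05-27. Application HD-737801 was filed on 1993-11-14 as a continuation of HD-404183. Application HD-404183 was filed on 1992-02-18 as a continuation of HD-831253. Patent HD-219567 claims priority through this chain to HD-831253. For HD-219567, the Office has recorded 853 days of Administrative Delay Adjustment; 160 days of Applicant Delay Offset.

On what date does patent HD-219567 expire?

2017-04-19

Earliest priority filing: 27 May 1991.
Base term: 27 May 1991 + 24 years → 27 May 2015.
Administrative Delay Adjustment: +853 days → 26 September 2017.
Applicant Delay Offset: −160 days → 19 April 2017.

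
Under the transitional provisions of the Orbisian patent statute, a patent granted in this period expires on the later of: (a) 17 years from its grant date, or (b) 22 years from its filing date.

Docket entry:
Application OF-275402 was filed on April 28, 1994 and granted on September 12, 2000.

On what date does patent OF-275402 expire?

(a) grant + 17 years → 12 September 2017.
(b) filing + 22 years → 28 April 2016.
Later of the two: 12 September 2017.

September 12, 2017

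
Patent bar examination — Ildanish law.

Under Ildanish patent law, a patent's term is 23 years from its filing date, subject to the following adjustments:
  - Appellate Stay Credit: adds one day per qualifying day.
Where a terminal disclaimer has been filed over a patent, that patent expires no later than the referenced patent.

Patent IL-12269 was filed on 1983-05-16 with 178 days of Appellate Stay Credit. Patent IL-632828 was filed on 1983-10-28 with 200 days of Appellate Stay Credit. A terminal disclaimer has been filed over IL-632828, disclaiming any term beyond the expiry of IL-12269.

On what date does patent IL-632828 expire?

2006-11-10

Natural term of IL-632828:
  Base: filing + 23 years → 28 October 2006.
  Appellate Stay Credit: +200 days → 16 May 2007.
Expiry of referenced patent IL-12269:
  Base: filing + 23 years → 16 May 2006.
  Appellate Stay Credit: +178 days → 10 November 2006.
Terminal disclaimer: IL-632828 expires on the earlier of 16 May 2007 and 10 November 2006.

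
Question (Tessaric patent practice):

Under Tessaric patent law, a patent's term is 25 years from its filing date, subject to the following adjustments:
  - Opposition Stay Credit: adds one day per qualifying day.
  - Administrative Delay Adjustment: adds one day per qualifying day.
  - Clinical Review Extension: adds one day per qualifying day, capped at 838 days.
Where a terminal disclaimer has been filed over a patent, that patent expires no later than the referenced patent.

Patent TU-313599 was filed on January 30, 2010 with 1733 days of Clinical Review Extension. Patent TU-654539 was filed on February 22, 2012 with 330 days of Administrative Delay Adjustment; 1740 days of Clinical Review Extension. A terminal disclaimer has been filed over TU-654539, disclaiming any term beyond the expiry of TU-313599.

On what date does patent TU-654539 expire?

Natural term of TU-654539:
  Base: filing + 25 years → 22 February 2037.
  Administrative Delay Adjustment: +330 days → 18 January 2038.
  Clinical Review Extension: 1740 days claimed exceeds the 838-day cap, so +838 days → 5 May 2040.
Expiry of referenced patent TU-313599:
  Base: filing + 25 years → 30 January 2035.
  Clinical Review Extension: 1733 days claimed exceeds the 838-day cap, so +838 days → 17 May 2037.
Terminal disclaimer: TU-654539 expires on the earlier of 5 May 2040 and 17 May 2037.

May 17, 2037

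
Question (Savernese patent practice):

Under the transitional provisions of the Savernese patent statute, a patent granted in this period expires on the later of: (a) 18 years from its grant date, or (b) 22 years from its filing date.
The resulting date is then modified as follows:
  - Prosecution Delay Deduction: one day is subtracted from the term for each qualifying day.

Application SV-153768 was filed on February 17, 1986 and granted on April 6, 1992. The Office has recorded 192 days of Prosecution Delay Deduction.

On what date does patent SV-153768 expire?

September 26, 2009

(a) grant + 18 years → 6 April 2010.
(b) filing + 22 years → 17 February 2008.
Later of the two: 6 April 2010.
Prosecution Delay Deduction: −192 days → 26 September 2009.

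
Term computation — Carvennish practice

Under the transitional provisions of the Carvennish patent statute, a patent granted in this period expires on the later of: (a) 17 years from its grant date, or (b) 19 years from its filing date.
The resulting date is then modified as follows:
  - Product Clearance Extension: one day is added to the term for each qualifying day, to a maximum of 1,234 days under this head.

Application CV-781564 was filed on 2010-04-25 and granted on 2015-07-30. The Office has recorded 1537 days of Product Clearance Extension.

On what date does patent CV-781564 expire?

(a) grant + 17 years → 30 July 2032.
(b) filing + 19 years → 25 April 2029.
Later of the two: 30 July 2032.
Product Clearance Extension: 1537 days claimed exceeds the 1234-day cap, so +1234 days → 16 December 2035.

December 16, 2035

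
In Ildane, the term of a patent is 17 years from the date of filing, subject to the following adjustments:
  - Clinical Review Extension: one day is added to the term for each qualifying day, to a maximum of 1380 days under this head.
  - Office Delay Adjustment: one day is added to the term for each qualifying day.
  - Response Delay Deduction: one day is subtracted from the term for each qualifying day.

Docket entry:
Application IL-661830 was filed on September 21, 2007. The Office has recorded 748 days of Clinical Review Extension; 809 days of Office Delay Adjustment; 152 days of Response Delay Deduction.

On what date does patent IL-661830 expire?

2028-07-27

Base term: filing date + 17 years → 21 September 2024.
Clinical Review Extension: 748 days (within the 1380-day cap) → +748 days → 9 October 2026.
Office Delay Adjustment: +809 days → 26 December 2028.
Response Delay Deduction: −152 days → 27 July 2028.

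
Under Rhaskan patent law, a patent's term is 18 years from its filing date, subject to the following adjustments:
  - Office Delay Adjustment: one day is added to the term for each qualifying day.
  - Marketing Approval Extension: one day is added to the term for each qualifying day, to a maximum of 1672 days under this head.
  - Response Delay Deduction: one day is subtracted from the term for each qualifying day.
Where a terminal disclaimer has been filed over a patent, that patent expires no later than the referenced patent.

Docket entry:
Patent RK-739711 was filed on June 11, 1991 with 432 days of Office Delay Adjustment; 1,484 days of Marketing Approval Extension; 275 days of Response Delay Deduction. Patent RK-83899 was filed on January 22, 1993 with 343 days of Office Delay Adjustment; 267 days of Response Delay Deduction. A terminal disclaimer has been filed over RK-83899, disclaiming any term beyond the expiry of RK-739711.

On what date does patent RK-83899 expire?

Natural term of RK-83899:
  Base: filing + 18 years → 22 January 2011.
  Office Delay Adjustment: +343 days → 31 December 2011.
  Response Delay Deduction: −267 days → 8 April 2011.
Expiry of referenced patent RK-739711:
  Base: filing + 18 years → 11 June 2009.
  Office Delay Adjustment: +432 days → 17 August 2010.
  Marketing Approval Extension: 1484 days (within the 1672-day cap) → +1484 days → 9 September 2014.
  Response Delay Deduction: −275 days → 8 December 2013.
Terminal disclaimer: RK-83899 expires on the earlier of 8 April 2011 and 8 December 2013.

2011-04-08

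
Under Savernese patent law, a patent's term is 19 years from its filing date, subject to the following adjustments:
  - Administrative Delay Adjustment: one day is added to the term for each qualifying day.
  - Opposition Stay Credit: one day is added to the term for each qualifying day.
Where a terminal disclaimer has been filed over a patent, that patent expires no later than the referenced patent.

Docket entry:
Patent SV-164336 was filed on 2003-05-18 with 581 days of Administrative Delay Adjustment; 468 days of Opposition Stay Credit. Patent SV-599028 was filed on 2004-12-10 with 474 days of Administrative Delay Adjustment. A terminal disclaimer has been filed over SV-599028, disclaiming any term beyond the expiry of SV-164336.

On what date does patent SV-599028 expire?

Natural term of SV-599028:
  Base: filing + 19 years → 10 December 2023.
  Administrative Delay Adjustment: +474 days → 28 March 2025.
Expiry of referenced patent SV-164336:
  Base: filing + 19 years → 18 May 2022.
  Administrative Delay Adjustment: +581 days → 20 December 2023.
  Opposition Stay Credit: +468 days → 1 April 2025.
Terminal disclaimer: SV-599028 expires on the earlier of 28 March 2025 and 1 April 2025.

2025-03-28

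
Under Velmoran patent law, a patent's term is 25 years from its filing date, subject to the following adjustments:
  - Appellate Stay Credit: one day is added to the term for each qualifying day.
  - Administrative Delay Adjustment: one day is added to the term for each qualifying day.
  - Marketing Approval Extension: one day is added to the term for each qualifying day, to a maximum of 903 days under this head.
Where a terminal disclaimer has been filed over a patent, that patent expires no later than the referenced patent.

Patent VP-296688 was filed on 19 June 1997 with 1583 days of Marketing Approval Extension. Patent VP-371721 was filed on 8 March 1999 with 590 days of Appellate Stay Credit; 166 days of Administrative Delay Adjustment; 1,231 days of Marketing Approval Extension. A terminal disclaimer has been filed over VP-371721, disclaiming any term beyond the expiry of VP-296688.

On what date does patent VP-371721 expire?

December 8, 2024

Natural term of VP-371721:
  Base: filing + 25 years → 8 March 2024.
  Appellate Stay Credit: +590 days → 19 October 2025.
  Administrative Delay Adjustment: +166 days → 3 April 2026.
  Marketing Approval Extension: 1231 days claimed exceeds the 903-day cap, so +903 days → 22 September 2028.
Expiry of referenced patent VP-296688:
  Base: filing + 25 years → 19 June 2022.
  Marketing Approval Extension: 1583 days claimed exceeds the 903-day cap, so +903 days → 8 December 2024.
Terminal disclaimer: VP-371721 expires on the earlier of 22 September 2028 and 8 December 2024.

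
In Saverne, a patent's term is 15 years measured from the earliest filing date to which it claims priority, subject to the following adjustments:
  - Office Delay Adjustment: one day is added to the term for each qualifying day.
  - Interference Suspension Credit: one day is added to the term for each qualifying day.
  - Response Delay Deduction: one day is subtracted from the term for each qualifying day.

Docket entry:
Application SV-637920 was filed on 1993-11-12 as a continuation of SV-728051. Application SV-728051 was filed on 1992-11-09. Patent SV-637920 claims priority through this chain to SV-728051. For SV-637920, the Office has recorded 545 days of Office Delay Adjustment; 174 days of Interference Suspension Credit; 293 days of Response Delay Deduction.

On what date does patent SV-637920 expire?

January 8, 2009

Earliest priority filing: 9 November 1992.
Base term: 9 November 1992 + 15 years → 9 November 2007.
Office Delay Adjustment: +545 days → 7 May 2009.
Interference Suspension Credit: +174 days → 28 October 2009.
Response Delay Deduction: −293 days → 8 January 2009.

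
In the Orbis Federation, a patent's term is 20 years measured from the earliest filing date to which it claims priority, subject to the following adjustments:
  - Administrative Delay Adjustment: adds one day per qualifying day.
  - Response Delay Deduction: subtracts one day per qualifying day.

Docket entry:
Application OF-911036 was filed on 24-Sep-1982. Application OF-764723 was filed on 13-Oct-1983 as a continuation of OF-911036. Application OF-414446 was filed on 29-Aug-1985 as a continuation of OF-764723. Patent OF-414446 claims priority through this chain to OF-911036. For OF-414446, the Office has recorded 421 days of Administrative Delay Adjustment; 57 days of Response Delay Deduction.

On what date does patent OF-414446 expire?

September 23, 2003

Earliest priority filing: 24 September 1982.
Base term: 24 September 1982 + 20 years → 24 September 2002.
Administrative Delay Adjustment: +421 days → 19 November 2003.
Response Delay Deduction: −57 days → 23 September 2003.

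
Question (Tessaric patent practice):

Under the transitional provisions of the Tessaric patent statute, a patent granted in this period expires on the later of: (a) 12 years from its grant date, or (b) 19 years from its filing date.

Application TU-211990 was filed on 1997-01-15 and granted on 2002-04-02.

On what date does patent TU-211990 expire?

January 15, 2016

(a) grant + 12 years → 2 April 2014.
(b) filing + 19 years → 15 January 2016.
Later of the two: 15 January 2016.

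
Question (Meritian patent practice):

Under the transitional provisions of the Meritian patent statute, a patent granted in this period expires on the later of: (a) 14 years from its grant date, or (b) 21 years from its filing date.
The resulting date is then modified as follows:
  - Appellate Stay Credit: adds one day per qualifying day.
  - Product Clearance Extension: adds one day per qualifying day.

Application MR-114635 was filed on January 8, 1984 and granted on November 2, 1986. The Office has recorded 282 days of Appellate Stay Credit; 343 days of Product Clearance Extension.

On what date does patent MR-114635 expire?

(a) grant + 14 years → 2 November 2000.
(b) filing + 21 years → 8 January 2005.
Later of the two: 8 January 2005.
Appellate Stay Credit: +282 days → 17 October 2005.
Product Clearance Extension: +343 days → 25 September 2006.

September 25, 2006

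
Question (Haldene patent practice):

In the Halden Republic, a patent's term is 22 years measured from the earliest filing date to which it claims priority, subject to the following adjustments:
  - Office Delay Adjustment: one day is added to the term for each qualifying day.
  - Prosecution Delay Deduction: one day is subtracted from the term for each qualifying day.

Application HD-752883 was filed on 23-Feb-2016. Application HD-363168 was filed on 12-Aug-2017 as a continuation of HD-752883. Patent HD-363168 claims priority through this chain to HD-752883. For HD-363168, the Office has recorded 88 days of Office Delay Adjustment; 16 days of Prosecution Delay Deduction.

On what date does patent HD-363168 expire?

May 6, 2038

Earliest priority filing: 23 February 2016.
Base term: 23 February 2016 + 22 years → 23 February 2038.
Office Delay Adjustment: +88 days → 22 May 2038.
Prosecution Delay Deduction: −16 days → 6 May 2038.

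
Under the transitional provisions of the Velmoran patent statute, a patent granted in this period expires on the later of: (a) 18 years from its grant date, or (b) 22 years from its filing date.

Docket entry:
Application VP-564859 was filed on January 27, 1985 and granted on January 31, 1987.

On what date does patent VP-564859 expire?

2007-01-27

(a) grant + 18 years → 31 January 2005.
(b) filing + 22 years → 27 January 2007.
Later of the two: 27 January 2007.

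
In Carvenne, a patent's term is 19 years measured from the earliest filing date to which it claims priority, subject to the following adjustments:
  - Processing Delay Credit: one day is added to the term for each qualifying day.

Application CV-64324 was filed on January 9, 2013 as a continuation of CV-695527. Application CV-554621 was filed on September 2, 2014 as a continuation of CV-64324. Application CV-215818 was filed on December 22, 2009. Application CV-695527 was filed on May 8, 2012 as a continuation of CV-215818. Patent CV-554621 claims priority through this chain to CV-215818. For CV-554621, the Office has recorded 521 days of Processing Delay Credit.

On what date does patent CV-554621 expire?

May 27, 2030

Earliest priority filing: 22 December 2009.
Base term: 22 December 2009 + 19 years → 22 December 2028.
Processing Delay Credit: +521 days → 27 May 2030.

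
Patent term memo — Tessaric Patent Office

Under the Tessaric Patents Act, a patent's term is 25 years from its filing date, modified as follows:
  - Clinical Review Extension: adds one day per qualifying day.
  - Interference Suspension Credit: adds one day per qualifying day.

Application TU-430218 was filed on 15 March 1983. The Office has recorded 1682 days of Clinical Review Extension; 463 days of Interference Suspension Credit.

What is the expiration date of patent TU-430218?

2014-01-28

Base term: filing date + 25 years → 15 March 2008.
Clinical Review Extension: +1682 days → 22 October 2012.
Interference Suspension Credit: +463 days → 28 January 2014.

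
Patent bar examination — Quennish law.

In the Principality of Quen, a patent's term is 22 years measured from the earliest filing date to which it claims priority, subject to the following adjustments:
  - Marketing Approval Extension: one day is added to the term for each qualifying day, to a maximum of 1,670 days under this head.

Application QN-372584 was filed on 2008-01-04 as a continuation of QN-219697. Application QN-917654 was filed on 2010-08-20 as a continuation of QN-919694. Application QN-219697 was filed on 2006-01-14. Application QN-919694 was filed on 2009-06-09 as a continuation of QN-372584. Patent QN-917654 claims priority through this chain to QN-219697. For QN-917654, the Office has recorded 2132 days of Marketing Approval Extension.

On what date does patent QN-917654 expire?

Earliest priority filing: 14 January 2006.
Base term: 14 January 2006 + 22 years → 14 January 2028.
Marketing Approval Extension: 2132 days claimed exceeds the 1670-day cap, so +1670 days → 10 August 2032.

August 10, 2032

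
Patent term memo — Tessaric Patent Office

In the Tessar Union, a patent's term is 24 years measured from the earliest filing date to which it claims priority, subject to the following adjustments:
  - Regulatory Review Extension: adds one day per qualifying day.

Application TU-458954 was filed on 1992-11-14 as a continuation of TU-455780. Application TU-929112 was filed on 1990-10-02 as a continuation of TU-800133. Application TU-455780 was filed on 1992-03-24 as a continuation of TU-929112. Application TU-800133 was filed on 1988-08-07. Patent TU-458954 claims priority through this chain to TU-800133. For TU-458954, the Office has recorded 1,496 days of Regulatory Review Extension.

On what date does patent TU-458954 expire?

2016-09-11

Earliest priority filing: 7 August 1988.
Base term: 7 August 1988 + 24 years → 7 August 2012.
Regulatory Review Extension: +1496 days → 11 September 2016.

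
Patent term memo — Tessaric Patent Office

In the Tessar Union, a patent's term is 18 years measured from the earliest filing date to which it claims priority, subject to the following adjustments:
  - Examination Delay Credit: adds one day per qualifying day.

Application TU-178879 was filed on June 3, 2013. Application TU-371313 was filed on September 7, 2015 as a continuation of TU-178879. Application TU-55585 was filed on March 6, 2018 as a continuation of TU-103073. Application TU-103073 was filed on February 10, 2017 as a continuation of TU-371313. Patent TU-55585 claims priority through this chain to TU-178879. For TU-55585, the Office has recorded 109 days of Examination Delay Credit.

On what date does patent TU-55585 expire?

September 20, 2031

Earliest priority filing: 3 June 2013.
Base term: 3 June 2013 + 18 years → 3 June 2031.
Examination Delay Credit: +109 days → 20 September 2031.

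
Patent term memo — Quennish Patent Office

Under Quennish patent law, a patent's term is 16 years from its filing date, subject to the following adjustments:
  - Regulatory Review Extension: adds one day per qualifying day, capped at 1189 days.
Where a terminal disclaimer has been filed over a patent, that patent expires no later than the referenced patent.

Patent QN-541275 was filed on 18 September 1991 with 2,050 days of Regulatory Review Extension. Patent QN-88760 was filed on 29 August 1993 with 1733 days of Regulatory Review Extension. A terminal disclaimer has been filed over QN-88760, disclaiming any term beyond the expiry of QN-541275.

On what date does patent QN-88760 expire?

Natural term of QN-88760:
  Base: filing + 16 years → 29 August 2009.
  Regulatory Review Extension: 1733 days claimed exceeds the 1189-day cap, so +1189 days → 30 November 2012.
Expiry of referenced patent QN-541275:
  Base: filing + 16 years → 18 September 2007.
  Regulatory Review Extension: 2050 days claimed exceeds the 1189-day cap, so +1189 days → 20 December 2010.
Terminal disclaimer: QN-88760 expires on the earlier of 30 November 2012 and 20 December 2010.

December 20, 2010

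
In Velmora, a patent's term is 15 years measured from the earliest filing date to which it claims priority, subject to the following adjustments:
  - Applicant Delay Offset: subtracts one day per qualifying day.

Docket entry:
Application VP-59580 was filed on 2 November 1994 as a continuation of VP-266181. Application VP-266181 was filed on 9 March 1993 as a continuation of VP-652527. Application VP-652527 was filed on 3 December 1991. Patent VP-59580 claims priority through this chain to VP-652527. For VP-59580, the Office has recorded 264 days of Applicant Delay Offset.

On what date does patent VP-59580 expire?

2006-03-14

Earliest priority filing: 3 December 1991.
Base term: 3 December 1991 + 15 years → 3 December 2006.
Applicant Delay Offset: −264 days → 14 March 2006.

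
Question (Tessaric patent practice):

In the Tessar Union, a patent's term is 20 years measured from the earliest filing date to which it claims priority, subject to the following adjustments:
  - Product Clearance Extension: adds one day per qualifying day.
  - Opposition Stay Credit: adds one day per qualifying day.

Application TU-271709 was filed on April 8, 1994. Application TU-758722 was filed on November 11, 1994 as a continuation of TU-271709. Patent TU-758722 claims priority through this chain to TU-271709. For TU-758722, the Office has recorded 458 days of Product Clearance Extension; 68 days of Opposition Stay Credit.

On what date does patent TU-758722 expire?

2015-09-16

Earliest priority filing: 8 April 1994.
Base term: 8 April 1994 + 20 years → 8 April 2014.
Product Clearance Extension: +458 days → 10 July 2015.
Opposition Stay Credit: +68 days → 16 September 2015.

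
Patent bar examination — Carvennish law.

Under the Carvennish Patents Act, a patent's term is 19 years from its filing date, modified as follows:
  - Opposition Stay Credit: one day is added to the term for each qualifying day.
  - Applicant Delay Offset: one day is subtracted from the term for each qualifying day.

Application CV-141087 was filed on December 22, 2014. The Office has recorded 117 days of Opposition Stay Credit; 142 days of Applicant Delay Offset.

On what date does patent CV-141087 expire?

November 27, 2033

Base term: filing date + 19 years → 22 December 2033.
Opposition Stay Credit: +117 days → 18 April 2034.
Applicant Delay Offset: −142 days → 27 November 2033.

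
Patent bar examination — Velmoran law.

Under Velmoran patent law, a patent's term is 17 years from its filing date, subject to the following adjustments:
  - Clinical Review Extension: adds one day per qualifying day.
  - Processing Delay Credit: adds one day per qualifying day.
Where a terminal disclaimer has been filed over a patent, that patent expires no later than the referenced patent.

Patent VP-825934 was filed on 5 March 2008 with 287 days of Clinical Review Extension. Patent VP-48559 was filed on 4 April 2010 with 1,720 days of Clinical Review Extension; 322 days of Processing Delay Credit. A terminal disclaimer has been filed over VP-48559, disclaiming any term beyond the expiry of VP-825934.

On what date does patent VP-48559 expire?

2025-12-17

Natural term of VP-48559:
  Base: filing + 17 years → 4 April 2027.
  Clinical Review Extension: +1720 days → 19 December 2031.
  Processing Delay Credit: +322 days → 5 November 2032.
Expiry of referenced patent VP-825934:
  Base: filing + 17 years → 5 March 2025.
  Clinical Review Extension: +287 days → 17 December 2025.
Terminal disclaimer: VP-48559 expires on the earlier of 5 November 2032 and 17 December 2025.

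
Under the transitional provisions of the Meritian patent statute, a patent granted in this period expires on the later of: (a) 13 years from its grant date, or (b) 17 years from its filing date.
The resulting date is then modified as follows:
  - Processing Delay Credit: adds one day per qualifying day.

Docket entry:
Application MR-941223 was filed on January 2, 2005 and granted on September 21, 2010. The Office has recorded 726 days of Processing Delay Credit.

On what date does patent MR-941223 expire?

2025-09-16

(a) grant + 13 years → 21 September 2023.
(b) filing + 17 years → 2 January 2022.
Later of the two: 21 September 2023.
Processing Delay Credit: +726 days → 16 September 2025.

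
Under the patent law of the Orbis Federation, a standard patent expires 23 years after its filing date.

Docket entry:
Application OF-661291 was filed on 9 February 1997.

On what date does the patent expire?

2020-02-09

Filing date + 23 years → 9 February 2020.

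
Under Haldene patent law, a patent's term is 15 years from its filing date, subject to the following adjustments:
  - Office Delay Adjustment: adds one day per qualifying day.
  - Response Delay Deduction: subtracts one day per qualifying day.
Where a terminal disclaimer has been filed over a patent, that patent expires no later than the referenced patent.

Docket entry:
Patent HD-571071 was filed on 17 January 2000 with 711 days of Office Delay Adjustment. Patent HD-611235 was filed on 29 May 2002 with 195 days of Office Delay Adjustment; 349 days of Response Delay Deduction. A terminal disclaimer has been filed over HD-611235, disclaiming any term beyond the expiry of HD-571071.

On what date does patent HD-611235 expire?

December 26, 2016

Natural term of HD-611235:
  Base: filing + 15 years → 29 May 2017.
  Office Delay Adjustment: +195 days → 10 December 2017.
  Response Delay Deduction: −349 days → 26 December 2016.
Expiry of referenced patent HD-571071:
  Base: filing + 15 years → 17 January 2015.
  Office Delay Adjustment: +711 days → 28 December 2016.
Terminal disclaimer: HD-611235 expires on the earlier of 26 December 2016 and 28 December 2016.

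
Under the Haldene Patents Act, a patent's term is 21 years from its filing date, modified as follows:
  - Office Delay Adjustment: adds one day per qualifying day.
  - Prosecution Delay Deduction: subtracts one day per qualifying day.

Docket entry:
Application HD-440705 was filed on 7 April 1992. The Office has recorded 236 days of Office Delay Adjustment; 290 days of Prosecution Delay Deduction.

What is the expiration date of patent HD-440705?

Base term: filing date + 21 years → 7 April 2013.
Office Delay Adjustment: +236 days → 29 November 2013.
Prosecution Delay Deduction: −290 days → 12 February 2013.

2013-02-12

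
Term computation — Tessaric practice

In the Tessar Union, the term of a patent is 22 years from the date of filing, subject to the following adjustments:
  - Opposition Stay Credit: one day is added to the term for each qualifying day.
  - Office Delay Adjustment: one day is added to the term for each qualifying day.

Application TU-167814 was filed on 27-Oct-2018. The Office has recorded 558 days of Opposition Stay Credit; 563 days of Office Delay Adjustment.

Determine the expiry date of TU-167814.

November 22, 2043

Base term: filing date + 22 years → 27 October 2040.
Opposition Stay Credit: +558 days → 8 May 2042.
Office Delay Adjustment: +563 days → 22 November 2043.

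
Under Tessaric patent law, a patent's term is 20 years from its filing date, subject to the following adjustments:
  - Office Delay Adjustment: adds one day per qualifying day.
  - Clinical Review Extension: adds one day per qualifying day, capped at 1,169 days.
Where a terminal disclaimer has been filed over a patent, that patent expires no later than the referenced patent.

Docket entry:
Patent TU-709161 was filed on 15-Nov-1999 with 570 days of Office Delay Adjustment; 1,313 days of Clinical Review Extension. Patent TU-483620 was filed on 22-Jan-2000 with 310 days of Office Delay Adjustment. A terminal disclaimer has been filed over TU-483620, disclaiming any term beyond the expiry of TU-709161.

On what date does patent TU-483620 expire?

November 27, 2020

Natural term of TU-483620:
  Base: filing + 20 years → 22 January 2020.
  Office Delay Adjustment: +310 days → 27 November 2020.
Expiry of referenced patent TU-709161:
  Base: filing + 20 years → 15 November 2019.
  Office Delay Adjustment: +570 days → 7 June 2021.
  Clinical Review Extension: 1313 days claimed exceeds the 1169-day cap, so +1169 days → 19 August 2024.
Terminal disclaimer: TU-483620 expires on the earlier of 27 November 2020 and 19 August 2024.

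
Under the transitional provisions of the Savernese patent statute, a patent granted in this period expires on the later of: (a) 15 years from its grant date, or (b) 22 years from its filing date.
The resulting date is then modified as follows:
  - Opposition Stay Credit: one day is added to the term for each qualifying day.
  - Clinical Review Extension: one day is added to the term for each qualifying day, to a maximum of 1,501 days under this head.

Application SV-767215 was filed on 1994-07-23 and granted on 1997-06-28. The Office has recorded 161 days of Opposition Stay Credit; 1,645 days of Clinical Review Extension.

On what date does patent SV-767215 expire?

February 9, 2021

(a) grant + 15 years → 28 June 2012.
(b) filing + 22 years → 23 July 2016.
Later of the two: 23 July 2016.
Opposition Stay Credit: +161 days → 31 December 2016.
Clinical Review Extension: 1645 days claimed exceeds the 1501-day cap, so +1501 days → 9 February 2021.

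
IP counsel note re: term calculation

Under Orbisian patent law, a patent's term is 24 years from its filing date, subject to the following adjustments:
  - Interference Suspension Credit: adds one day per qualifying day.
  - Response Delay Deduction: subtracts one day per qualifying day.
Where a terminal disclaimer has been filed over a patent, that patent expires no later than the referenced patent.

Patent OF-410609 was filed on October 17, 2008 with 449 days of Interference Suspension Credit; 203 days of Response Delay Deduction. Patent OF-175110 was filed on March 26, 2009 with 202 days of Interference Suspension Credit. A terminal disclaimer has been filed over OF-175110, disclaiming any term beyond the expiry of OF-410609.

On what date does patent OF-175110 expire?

Natural term of OF-175110:
  Base: filing + 24 years → 26 March 2033.
  Interference Suspension Credit: +202 days → 14 October 2033.
Expiry of referenced patent OF-410609:
  Base: filing + 24 years → 17 October 2032.
  Interference Suspension Credit: +449 days → 9 January 2034.
  Response Delay Deduction: −203 days → 20 June 2033.
Terminal disclaimer: OF-175110 expires on the earlier of 14 October 2033 and 20 June 2033.

2033-06-20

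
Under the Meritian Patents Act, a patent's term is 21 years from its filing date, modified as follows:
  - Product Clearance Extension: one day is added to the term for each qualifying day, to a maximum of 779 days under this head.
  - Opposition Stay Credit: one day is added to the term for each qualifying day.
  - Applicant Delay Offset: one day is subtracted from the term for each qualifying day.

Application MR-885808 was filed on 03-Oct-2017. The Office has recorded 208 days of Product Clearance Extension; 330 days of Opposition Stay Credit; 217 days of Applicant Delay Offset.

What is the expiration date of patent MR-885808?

August 20, 2039

Base term: filing date + 21 years → 3 October 2038.
Product Clearance Extension: 208 days (within the 779-day cap) → +208 days → 29 April 2039.
Opposition Stay Credit: +330 days → 24 March 2040.
Applicant Delay Offset: −217 days → 20 August 2039.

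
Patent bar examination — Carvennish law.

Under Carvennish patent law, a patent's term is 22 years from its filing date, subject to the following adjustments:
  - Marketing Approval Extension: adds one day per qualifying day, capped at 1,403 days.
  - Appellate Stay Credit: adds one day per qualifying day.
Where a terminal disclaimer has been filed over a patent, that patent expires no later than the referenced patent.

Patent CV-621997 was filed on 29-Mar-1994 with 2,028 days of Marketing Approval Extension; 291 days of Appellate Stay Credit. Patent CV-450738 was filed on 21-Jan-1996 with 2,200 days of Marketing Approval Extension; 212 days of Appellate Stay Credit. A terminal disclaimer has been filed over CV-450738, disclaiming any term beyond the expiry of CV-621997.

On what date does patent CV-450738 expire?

Natural term of CV-450738:
  Base: filing + 22 years → 21 January 2018.
  Marketing Approval Extension: 2200 days claimed exceeds the 1403-day cap, so +1403 days → 24 November 2021.
  Appellate Stay Credit: +212 days → 24 June 2022.
Expiry of referenced patent CV-621997:
  Base: filing + 22 years → 29 March 2016.
  Marketing Approval Extension: 2028 days claimed exceeds the 1403-day cap, so +1403 days → 31 January 2020.
  Appellate Stay Credit: +291 days → 17 November 2020.
Terminal disclaimer: CV-450738 expires on the earlier of 24 June 2022 and 17 November 2020.

November 17, 2020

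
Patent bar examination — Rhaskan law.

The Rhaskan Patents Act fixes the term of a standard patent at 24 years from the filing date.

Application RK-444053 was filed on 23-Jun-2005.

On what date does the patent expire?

June 23, 2029

Filing date + 24 years → 23 June 2029.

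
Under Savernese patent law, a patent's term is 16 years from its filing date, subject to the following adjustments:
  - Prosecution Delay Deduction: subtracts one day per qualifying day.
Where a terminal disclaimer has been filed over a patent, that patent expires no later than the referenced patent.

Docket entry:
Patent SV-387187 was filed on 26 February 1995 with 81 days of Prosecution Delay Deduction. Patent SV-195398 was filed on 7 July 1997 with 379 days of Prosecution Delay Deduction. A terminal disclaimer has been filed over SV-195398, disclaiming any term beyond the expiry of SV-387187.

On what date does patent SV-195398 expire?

Natural term of SV-195398:
  Base: filing + 16 years → 7 July 2013.
  Prosecution Delay Deduction: −379 days → 23 June 2012.
Expiry of referenced patent SV-387187:
  Base: filing + 16 years → 26 February 2011.
  Prosecution Delay Deduction: −81 days → 7 December 2010.
Terminal disclaimer: SV-195398 expires on the earlier of 23 June 2012 and 7 December 2010.

2010-12-07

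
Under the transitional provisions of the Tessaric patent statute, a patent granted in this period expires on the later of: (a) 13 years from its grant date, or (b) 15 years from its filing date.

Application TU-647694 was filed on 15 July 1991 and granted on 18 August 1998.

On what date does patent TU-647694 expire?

(a) grant + 13 years → 18 August 2011.
(b) filing + 15 years → 15 July 2006.
Later of the two: 18 August 2011.

2011-08-18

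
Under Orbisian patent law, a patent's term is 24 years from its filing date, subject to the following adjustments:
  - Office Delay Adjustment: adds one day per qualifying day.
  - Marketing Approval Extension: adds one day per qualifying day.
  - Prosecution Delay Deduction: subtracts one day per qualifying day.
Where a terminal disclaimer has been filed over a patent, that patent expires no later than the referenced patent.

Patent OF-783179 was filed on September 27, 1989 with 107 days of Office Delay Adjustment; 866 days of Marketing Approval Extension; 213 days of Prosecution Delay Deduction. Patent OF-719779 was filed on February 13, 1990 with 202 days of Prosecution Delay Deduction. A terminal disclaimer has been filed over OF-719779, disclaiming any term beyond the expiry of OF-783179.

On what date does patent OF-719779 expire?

Natural term of OF-719779:
  Base: filing + 24 years → 13 February 2014.
  Prosecution Delay Deduction: −202 days → 26 July 2013.
Expiry of referenced patent OF-783179:
  Base: filing + 24 years → 27 September 2013.
  Office Delay Adjustment: +107 days → 12 January 2014.
  Marketing Approval Extension: +866 days → 27 May 2016.
  Prosecution Delay Deduction: −213 days → 27 October 2015.
Terminal disclaimer: OF-719779 expires on the earlier of 26 July 2013 and 27 October 2015.

July 26, 2013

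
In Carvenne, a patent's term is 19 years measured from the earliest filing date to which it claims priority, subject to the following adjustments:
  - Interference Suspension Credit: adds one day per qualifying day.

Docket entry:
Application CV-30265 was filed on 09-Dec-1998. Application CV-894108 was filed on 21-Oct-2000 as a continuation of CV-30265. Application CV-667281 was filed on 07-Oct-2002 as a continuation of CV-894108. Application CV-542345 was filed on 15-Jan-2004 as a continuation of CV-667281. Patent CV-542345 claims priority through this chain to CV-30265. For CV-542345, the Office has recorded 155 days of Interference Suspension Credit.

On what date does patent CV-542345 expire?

Earliest priority filing: 9 December 1998.
Base term: 9 December 1998 + 19 years → 9 December 2017.
Interference Suspension Credit: +155 days → 13 May 2018.

2018-05-13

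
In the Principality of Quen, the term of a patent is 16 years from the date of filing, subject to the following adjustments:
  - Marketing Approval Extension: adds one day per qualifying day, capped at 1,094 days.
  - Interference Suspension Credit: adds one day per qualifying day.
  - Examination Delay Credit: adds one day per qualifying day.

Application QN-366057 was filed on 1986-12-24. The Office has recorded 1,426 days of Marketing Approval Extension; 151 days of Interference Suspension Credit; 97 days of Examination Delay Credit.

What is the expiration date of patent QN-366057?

Base term: filing date + 16 years → 24 December 2002.
Marketing Approval Extension: 1426 days claimed exceeds the 1094-day cap, so +1094 days → 22 December 2005.
Interference Suspension Credit: +151 days → 22 May 2006.
Examination Delay Credit: +97 days → 27 August 2006.

August 27, 2006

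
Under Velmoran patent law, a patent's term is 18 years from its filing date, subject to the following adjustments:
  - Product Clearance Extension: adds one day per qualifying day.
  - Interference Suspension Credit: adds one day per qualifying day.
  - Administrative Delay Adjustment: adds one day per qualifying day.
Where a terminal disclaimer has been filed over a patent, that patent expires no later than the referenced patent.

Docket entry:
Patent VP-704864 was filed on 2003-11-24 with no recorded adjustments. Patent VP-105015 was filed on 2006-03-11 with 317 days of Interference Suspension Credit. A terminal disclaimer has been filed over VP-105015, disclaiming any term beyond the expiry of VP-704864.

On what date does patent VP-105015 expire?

Natural term of VP-105015:
  Base: filing + 18 years → 11 March 2024.
  Interference Suspension Credit: +317 days → 22 January 2025.
Expiry of referenced patent VP-704864:
  Base: filing + 18 years → 24 November 2021.
Terminal disclaimer: VP-105015 expires on the earlier of 22 January 2025 and 24 November 2021.

2021-11-24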